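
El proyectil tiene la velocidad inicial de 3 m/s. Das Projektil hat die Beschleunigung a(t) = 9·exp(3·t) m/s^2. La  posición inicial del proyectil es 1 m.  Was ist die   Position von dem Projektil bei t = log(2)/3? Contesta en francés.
En partant de l'accélération a(t) = 9·exp(3·t), nous prenons 2 intégrales. L'intégrale de l'accélération, avec v(0) = 3, donne la vitesse: v(t) = 3·exp(3·t). L'intégrale de la vitesse est la position. En utilisant x(0) = 1, nous obtenons x(t) = exp(3·t). En utilisant x(t) = exp(3·t) et en substituant t = log(2)/3, nous trouvons x = 2.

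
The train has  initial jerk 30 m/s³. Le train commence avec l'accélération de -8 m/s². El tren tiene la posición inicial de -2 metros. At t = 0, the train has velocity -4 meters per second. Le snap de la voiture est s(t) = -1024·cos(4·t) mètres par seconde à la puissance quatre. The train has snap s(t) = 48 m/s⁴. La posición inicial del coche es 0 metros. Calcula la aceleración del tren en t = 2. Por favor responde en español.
Partiendo del snap s(t) = 48, tomamos 2 integrales. Integrando el snap y usando la condición inicial j(0) = 30, obtenemos j(t) = 48·t + 30. Tomando ∫j(t)dt y aplicando a(0) = -8, encontramos a(t) = 24·t^2 + 30·t - 8. De la ecuación de la aceleración a(t) = 24·t^2 + 30·t - 8, sustituimos t = 2 para obtener a = 148.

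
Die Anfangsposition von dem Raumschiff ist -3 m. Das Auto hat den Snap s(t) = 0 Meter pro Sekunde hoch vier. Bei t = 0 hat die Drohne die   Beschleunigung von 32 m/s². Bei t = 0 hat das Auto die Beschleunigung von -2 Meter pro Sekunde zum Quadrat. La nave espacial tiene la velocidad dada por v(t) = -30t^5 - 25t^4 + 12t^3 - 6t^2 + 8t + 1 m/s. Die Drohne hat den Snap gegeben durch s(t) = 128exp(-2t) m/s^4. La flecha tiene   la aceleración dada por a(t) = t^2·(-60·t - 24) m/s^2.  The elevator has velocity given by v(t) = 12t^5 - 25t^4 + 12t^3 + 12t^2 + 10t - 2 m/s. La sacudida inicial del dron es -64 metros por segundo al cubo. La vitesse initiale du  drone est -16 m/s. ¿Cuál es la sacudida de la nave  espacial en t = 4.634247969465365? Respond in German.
Ausgehend von der Geschwindigkeit v(t) = -30·t^5 - 25·t^4 + 12·t^3 - 6·t^2 + 8·t + 1, nehmen wir 2 Ableitungen. Durch Ableiten von der Geschwindigkeit erhalten wir die Beschleunigung: a(t) = -150·t^4 - 100·t^3 + 36·t^2 - 12·t + 8. Die Ableitung von der Beschleunigung ergibt den Ruck: j(t) = -600·t^3 - 300·t^2 + 72·t - 12. Wir haben den Ruck j(t) = -600·t^3 - 300·t^2 + 72·t - 12. Durch Einsetzen von t = 4.634247969465365: j(4.634247969465365) = -65836.9829879461.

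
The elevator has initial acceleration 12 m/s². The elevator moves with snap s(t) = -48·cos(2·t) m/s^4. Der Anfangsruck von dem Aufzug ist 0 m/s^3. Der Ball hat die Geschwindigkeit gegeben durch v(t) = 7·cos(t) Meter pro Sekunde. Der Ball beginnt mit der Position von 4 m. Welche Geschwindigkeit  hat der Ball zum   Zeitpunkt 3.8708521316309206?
Wir haben die Geschwindigkeit v(t) = 7·cos(t). Durch Einsetzen von t = 3.8708521316309206: v(3.8708521316309206) = -5.21967620714047.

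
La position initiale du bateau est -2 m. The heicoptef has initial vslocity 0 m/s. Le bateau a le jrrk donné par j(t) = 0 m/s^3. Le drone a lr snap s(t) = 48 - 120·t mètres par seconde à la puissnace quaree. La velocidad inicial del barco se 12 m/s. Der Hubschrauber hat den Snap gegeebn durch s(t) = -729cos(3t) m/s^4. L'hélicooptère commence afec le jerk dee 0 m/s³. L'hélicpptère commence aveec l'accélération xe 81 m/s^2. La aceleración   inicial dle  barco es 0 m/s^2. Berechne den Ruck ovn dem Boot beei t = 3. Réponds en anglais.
Using j(t) = 0 and substituting t = 3, we find j = 0.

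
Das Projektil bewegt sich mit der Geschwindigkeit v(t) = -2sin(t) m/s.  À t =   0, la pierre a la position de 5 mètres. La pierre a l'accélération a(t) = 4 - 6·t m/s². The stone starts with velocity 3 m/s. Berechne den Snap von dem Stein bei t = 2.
Ausgehend von der Beschleunigung a(t) = 4 - 6·t, nehmen wir 2 Ableitungen. Die Ableitung von der Beschleunigung ergibt den Ruck: j(t) = -6. Mit d/dt von j(t) finden wir s(t) = 0. Aus der Gleichung für den Snap s(t) = 0, setzen wir t = 2 ein und erhalten s = 0.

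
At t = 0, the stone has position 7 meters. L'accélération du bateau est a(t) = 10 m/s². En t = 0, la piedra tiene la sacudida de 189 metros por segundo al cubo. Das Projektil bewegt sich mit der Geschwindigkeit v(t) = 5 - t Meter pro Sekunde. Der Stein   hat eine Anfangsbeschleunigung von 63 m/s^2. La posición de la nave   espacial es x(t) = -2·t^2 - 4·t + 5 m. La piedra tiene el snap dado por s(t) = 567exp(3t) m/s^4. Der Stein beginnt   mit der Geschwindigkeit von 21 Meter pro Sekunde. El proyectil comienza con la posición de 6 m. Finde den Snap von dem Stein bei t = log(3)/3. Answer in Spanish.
Usando s(t) = 567·exp(3·t) y sustituyendo t = log(3)/3, encontramos s = 1701.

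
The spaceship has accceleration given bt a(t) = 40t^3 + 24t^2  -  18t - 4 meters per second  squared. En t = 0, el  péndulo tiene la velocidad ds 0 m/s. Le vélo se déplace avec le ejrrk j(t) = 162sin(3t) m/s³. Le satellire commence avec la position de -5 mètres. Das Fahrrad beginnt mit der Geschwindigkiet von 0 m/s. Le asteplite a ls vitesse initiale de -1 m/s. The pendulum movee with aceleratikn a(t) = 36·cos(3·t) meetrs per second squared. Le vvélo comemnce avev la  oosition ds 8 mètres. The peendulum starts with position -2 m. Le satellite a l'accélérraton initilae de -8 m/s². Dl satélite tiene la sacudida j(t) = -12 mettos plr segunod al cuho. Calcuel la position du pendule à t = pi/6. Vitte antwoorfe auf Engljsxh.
To find the answer, we compute 2 integrals of a(t) = 36·cos(3·t). The antiderivative of acceleration, with v(0) = 0, gives velocity: v(t) = 12·sin(3·t). The antiderivative of velocity is position. Using x(0) = -2, we get x(t) = 2 - 4·cos(3·t). From the given position equation x(t) = 2 - 4·cos(3·t), we substitute t = pi/6 to get x = 2.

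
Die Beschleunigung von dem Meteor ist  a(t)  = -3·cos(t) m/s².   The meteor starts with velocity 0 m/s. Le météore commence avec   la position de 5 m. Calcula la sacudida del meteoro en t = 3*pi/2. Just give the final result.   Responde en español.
La respuesta es -3.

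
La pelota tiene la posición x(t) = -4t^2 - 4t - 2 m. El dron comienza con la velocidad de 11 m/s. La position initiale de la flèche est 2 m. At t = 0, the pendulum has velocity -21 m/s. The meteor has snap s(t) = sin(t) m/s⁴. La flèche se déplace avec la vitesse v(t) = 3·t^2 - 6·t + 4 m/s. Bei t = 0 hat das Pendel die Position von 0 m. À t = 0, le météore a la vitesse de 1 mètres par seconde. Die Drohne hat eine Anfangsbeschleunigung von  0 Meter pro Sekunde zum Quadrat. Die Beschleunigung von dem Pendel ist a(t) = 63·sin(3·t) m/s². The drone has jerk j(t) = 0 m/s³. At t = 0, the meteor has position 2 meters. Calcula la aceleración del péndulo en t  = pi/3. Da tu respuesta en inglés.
From the given acceleration equation a(t) = 63·sin(3·t), we substitute t = pi/3 to get a = 0.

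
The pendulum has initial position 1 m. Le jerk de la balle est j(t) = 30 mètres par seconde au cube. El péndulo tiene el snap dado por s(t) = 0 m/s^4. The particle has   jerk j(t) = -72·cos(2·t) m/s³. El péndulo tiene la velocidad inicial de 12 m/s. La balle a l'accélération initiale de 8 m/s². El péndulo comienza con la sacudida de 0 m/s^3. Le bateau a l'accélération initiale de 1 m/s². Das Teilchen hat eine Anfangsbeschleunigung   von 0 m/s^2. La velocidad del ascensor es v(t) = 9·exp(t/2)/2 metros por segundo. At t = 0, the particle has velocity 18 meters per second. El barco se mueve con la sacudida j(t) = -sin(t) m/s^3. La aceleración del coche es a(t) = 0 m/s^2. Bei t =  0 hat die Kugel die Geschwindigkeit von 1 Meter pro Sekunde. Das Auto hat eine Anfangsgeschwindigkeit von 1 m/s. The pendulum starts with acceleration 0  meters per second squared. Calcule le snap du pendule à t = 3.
Nous avons le snap s(t) = 0. En substituant t = 3: s(3) = 0.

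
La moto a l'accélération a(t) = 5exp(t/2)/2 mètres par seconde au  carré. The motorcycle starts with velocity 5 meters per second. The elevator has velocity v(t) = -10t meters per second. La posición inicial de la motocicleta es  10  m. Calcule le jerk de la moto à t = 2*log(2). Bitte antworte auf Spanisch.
Debemos derivar nuestra ecuación de la aceleración a(t) = 5·exp(t/2)/2 1 vez. Tomando d/dt de a(t), encontramos j(t) = 5·exp(t/2)/4. De la ecuación de la sacudida j(t) = 5·exp(t/2)/4, sustituimos t = 2*log(2) para obtener j = 5/2.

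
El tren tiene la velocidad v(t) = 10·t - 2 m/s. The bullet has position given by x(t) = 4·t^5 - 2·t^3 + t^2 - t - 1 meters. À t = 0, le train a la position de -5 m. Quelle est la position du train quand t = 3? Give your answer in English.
Starting from velocity v(t) = 10·t - 2, we take 1 integral. The antiderivative of velocity, with x(0) = -5, gives position: x(t) = 5·t^2 - 2·t - 5. We have position x(t) = 5·t^2 - 2·t - 5. Substituting t = 3: x(3) = 34.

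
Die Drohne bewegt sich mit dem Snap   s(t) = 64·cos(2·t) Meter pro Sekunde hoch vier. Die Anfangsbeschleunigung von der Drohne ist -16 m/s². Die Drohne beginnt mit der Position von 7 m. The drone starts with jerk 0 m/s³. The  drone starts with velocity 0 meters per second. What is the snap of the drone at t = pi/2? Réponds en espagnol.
De la ecuación del snap s(t) = 64·cos(2·t), sustituimos t = pi/2 para obtener s = -64.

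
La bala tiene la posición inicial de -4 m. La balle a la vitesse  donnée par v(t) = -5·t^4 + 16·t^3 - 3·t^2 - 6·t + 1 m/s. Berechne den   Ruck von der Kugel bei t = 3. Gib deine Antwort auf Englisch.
Starting from velocity v(t) = -5·t^4 + 16·t^3 - 3·t^2 - 6·t + 1, we take 2 derivatives. The derivative of velocity gives acceleration: a(t) = -20·t^3 + 48·t^2 - 6·t - 6. Differentiating acceleration, we get jerk: j(t) = -60·t^2 + 96·t - 6. From the given jerk equation j(t) = -60·t^2 + 96·t - 6, we substitute t = 3 to get j = -258.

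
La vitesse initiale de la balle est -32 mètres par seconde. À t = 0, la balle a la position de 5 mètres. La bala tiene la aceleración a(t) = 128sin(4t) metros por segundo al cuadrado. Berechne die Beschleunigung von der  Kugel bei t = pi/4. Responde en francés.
Nous avons l'accélération a(t) = 128·sin(4·t). En substituant t = pi/4: a(pi/4) = 0.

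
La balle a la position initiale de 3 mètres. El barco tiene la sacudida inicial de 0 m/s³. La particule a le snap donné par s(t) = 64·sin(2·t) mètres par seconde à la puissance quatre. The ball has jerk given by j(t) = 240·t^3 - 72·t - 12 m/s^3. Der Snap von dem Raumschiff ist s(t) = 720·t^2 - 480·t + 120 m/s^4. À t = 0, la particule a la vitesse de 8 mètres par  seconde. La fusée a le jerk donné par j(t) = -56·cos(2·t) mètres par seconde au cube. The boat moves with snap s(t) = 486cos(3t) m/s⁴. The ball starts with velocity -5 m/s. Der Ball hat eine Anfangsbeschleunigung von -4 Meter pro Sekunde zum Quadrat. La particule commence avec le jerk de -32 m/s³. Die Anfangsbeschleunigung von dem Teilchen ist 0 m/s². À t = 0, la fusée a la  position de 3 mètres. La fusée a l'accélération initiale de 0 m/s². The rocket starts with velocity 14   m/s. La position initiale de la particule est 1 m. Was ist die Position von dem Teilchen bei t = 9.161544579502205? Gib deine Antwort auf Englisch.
Starting from snap s(t) = 64·sin(2·t), we take 4 integrals. Finding the antiderivative of s(t) and using j(0) = -32: j(t) = -32·cos(2·t). Finding the integral of j(t) and using a(0) = 0: a(t) = -16·sin(2·t). The integral of acceleration is velocity. Using v(0) = 8, we get v(t) = 8·cos(2·t). Taking ∫v(t)dt and applying x(0) = 1, we find x(t) = 4·sin(2·t) + 1. We have position x(t) = 4·sin(2·t) + 1. Substituting t = 9.161544579502205: x(9.161544579502205) = -1.00992675921414.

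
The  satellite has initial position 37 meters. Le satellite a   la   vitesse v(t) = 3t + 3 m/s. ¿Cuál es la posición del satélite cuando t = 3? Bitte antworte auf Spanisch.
Partiendo de la velocidad v(t) = 3·t + 3, tomamos 1 integral. La antiderivada de la velocidad, con x(0) = 37, da la posición: x(t) = 3·t^2/2 + 3·t + 37. Usando x(t) = 3·t^2/2 + 3·t + 37 y sustituyendo t = 3, encontramos x = 119/2.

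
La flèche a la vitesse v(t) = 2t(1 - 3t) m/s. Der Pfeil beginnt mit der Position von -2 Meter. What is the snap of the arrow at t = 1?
To solve this, we need to take 3 derivatives of our velocity equation v(t) = 2·t·(1 - 3·t). Differentiating velocity, we get acceleration: a(t) = 2 - 12·t. Taking d/dt of a(t), we find j(t) = -12. The derivative of jerk gives snap: s(t) = 0. From the given snap equation s(t) = 0, we substitute t = 1 to get s = 0.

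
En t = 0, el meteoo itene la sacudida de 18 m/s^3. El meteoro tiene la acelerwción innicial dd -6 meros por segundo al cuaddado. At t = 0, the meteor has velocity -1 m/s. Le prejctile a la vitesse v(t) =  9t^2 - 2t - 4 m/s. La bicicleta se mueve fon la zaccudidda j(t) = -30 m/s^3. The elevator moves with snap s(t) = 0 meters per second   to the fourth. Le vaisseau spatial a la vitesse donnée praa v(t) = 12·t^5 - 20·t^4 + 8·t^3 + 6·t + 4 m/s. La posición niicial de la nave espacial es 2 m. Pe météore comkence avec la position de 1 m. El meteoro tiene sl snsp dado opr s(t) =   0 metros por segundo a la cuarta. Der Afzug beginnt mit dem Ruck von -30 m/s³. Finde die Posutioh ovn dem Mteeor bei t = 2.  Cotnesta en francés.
Pour résoudre ceci, nous devons prendre 4 primitives de notre équation du snap s(t) = 0. En prenant ∫s(t)dt et en appliquant j(0) = 18, nous trouvons j(t) = 18. L'intégrale du jerk, avec a(0) = -6, donne l'accélération: a(t) = 18·t - 6. L'intégrale de l'accélération, avec v(0) = -1, donne la vitesse: v(t) = 9·t^2 - 6·t - 1. L'intégrale de la vitesse, avec x(0) = 1, donne la position: x(t) = 3·t^3 - 3·t^2 - t + 1. Nous avons la position x(t) = 3·t^3 - 3·t^2 - t + 1. En substituant t = 2: x(2) = 11.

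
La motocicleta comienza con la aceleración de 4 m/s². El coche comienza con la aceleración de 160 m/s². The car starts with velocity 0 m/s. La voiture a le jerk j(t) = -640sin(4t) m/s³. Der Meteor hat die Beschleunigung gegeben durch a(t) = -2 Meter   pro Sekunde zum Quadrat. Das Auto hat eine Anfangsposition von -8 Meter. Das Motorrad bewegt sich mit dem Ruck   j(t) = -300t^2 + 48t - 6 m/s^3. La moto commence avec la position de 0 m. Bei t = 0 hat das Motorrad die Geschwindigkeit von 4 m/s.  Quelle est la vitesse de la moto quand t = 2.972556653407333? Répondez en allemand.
Wir müssen das Integral unserer Gleichung für den Ruck j(t) = -300·t^2 + 48·t - 6 2-mal finden. Das Integral von dem Ruck, mit a(0) = 4, ergibt die Beschleunigung: a(t) = -100·t^3 + 24·t^2 - 6·t + 4. Mit ∫a(t)dt und Anwendung von v(0) = 4, finden wir v(t) = -25·t^4 + 8·t^3 - 3·t^2 + 4·t + 4. Aus der Gleichung für die Geschwindigkeit v(t) = -25·t^4 + 8·t^3 - 3·t^2 + 4·t + 4, setzen wir t = 2.972556653407333 ein und erhalten v = -1752.40526800431.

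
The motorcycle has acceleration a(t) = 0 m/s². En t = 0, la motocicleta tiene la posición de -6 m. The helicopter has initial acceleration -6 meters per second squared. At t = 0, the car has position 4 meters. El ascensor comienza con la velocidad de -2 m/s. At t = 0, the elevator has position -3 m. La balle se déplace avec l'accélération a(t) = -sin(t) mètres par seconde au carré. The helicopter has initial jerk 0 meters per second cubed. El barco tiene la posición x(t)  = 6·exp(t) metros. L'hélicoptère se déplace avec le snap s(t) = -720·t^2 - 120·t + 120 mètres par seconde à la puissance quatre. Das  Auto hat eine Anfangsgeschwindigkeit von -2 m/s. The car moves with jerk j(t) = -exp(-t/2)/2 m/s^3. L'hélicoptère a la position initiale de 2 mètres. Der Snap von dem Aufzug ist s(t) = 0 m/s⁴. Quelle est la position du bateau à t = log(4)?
Nous avons la position x(t) = 6·exp(t). En substituant t = log(4): x(log(4)) = 24.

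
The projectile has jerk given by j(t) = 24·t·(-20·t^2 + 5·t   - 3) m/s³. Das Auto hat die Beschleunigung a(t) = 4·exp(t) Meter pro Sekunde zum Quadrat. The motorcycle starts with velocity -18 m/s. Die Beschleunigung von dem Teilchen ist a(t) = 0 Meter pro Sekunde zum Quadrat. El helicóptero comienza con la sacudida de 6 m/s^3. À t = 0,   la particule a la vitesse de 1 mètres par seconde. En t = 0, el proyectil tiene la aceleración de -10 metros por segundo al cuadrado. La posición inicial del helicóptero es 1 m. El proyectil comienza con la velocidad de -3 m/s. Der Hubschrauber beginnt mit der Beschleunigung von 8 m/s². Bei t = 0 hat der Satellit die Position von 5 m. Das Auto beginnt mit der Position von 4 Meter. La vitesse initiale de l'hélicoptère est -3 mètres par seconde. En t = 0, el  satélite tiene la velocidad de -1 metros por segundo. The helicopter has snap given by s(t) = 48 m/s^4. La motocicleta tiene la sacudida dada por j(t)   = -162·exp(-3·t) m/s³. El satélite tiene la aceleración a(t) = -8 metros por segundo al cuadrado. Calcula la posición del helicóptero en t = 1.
Debemos encontrar la integral de nuestra ecuación del snap s(t) = 48 4 veces. Tomando ∫s(t)dt y aplicando j(0) = 6, encontramos j(t) = 48·t + 6. La integral de la sacudida es la aceleración. Usando a(0) = 8, obtenemos a(t) = 24·t^2 + 6·t + 8. La integral de la aceleración, con v(0) = -3, da la velocidad: v(t) = 8·t^3 + 3·t^2 + 8·t - 3. La integral de la velocidad es la posición. Usando x(0) = 1, obtenemos x(t) = 2·t^4 + t^3 + 4·t^2 - 3·t + 1. Usando x(t) = 2·t^4 + t^3 + 4·t^2 - 3·t + 1 y sustituyendo t = 1, encontramos x = 5.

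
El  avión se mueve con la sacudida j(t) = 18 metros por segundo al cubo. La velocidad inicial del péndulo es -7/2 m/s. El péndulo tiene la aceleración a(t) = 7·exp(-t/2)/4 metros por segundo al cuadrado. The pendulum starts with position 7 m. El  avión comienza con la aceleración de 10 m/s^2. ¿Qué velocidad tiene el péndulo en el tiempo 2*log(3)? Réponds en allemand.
Um dies zu lösen, müssen wir 1 Integral unserer Gleichung für die Beschleunigung a(t) = 7·exp(-t/2)/4 finden. Mit ∫a(t)dt und Anwendung von v(0) = -7/2, finden wir v(t) = -7·exp(-t/2)/2. Mit v(t) = -7·exp(-t/2)/2 und Einsetzen von t = 2*log(3), finden wir v = -7/6.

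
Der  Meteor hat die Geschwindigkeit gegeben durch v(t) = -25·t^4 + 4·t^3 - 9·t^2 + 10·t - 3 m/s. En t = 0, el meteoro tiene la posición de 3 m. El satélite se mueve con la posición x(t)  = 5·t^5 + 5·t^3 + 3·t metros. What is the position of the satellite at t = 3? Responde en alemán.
Aus der Gleichung für die Position x(t) = 5·t^5 + 5·t^3 + 3·t, setzen wir t = 3 ein und erhalten x = 1359.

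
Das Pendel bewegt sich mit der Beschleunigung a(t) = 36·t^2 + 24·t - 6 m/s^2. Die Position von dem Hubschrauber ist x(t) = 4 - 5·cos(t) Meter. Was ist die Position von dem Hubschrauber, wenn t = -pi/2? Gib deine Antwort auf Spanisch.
Tenemos la posición x(t) = 4 - 5·cos(t). Sustituyendo t = -pi/2: x(-pi/2) = 4.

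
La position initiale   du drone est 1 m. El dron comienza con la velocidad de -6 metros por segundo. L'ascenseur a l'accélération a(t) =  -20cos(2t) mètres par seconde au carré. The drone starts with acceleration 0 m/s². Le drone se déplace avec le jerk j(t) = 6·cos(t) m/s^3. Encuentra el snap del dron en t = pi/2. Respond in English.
To solve this, we need to take 1 derivative of our jerk equation j(t) = 6·cos(t). Taking d/dt of j(t), we find s(t) = -6·sin(t). Using s(t) = -6·sin(t) and substituting t = pi/2, we find s = -6.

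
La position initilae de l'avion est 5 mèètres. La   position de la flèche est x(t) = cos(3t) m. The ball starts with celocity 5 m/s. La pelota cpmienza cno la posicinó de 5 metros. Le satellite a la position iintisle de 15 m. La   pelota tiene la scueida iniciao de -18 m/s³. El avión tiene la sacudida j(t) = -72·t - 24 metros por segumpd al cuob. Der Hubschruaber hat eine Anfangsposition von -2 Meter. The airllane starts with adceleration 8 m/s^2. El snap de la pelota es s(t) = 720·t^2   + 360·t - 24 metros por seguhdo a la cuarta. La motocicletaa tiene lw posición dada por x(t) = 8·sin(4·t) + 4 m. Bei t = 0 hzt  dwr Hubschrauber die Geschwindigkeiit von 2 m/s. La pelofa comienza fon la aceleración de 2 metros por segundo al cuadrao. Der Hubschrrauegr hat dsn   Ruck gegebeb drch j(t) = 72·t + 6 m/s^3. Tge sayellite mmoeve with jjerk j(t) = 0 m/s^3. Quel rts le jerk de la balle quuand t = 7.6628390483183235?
En partant du snap s(t) = 720·t^2 + 360·t - 24, nous prenons 1 primitive. L'intégrale du snap, avec j(0) = -18, donne le jerk: j(t) = 240·t^3 + 180·t^2 - 24·t - 18. De l'équation du jerk j(t) = 240·t^3 + 180·t^2 - 24·t - 18, nous substituons t = 7.6628390483183235 pour obtenir j = 118356.737434124.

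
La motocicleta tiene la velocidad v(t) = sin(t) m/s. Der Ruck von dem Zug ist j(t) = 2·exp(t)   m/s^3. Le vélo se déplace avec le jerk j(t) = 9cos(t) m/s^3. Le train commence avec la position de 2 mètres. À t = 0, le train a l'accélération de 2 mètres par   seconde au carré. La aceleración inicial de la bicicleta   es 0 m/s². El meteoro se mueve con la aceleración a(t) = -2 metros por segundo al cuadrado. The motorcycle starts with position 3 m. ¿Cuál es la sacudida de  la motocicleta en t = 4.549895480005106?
Partiendo de la velocidad v(t) = sin(t), tomamos 2 derivadas. Derivando la velocidad, obtenemos la aceleración: a(t) = cos(t). Derivando la aceleración, obtenemos la sacudida: j(t) = -sin(t). Usando j(t) = -sin(t) y sustituyendo t = 4.549895480005106, encontramos j = 0.986826954715607.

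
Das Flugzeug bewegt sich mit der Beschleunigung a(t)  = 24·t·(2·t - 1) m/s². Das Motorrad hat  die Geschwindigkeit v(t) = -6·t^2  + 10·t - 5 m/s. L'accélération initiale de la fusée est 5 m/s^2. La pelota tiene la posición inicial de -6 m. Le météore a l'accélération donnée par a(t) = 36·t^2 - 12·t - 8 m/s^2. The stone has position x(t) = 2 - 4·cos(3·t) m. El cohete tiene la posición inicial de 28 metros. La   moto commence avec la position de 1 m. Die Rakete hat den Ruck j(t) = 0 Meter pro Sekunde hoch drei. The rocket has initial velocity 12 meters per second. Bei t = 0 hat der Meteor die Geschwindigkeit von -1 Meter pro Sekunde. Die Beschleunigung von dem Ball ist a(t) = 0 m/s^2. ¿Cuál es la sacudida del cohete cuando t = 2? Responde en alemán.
Wir haben den Ruck j(t) = 0. Durch Einsetzen von t = 2: j(2) = 0.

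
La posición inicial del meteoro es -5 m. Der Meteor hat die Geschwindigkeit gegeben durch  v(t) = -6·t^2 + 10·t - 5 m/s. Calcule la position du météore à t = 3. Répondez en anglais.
Starting from velocity v(t) = -6·t^2 + 10·t - 5, we take 1 antiderivative. Integrating velocity and using the initial condition x(0) = -5, we get x(t) = -2·t^3 + 5·t^2 - 5·t - 5. We have position x(t) = -2·t^3 + 5·t^2 - 5·t - 5. Substituting t = 3: x(3) = -29.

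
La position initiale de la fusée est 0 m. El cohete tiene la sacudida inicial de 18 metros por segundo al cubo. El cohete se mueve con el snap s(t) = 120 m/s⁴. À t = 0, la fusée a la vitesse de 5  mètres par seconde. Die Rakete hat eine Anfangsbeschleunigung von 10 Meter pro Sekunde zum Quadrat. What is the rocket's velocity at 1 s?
To find the answer, we compute 3 antiderivatives of s(t) = 120. Taking ∫s(t)dt and applying j(0) = 18, we find j(t) = 120·t + 18. Finding the antiderivative of j(t) and using a(0) = 10: a(t) = 60·t^2 + 18·t + 10. The integral of acceleration is velocity. Using v(0) = 5, we get v(t) = 20·t^3 + 9·t^2 + 10·t + 5. We have velocity v(t) = 20·t^3 + 9·t^2 + 10·t + 5. Substituting t = 1: v(1) = 44.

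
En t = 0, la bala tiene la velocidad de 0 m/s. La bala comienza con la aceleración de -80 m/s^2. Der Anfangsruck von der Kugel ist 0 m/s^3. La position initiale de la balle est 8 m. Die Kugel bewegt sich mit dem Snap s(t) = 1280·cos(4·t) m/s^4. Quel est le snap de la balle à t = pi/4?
En utilisant s(t) = 1280·cos(4·t) et en substituant t = pi/4, nous trouvons s = -1280.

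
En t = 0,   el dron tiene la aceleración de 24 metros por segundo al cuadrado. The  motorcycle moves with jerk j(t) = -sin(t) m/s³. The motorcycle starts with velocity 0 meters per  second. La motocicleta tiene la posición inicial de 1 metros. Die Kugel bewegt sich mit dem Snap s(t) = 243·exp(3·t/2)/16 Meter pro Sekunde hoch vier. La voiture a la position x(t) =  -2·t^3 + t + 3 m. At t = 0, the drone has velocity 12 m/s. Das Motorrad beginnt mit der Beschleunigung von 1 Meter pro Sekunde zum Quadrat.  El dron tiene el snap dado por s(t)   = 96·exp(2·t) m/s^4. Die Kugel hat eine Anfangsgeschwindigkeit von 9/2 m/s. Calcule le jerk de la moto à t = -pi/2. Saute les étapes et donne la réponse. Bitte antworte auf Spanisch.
En t = -pi/2, j = 1.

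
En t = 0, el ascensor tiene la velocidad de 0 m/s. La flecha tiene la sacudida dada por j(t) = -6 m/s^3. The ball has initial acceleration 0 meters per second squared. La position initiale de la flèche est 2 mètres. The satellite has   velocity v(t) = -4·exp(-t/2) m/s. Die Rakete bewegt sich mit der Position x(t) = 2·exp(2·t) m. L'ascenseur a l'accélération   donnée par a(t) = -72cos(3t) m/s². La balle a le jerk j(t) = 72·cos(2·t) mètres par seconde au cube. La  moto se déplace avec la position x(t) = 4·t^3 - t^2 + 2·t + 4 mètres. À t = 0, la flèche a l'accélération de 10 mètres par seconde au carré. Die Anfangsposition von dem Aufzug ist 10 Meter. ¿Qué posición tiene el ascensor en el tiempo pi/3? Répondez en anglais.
To find the answer, we compute 2 integrals of a(t) = -72·cos(3·t). Finding the integral of a(t) and using v(0) = 0: v(t) = -24·sin(3·t). Integrating velocity and using the initial condition x(0) = 10, we get x(t) = 8·cos(3·t) + 2. Using x(t) = 8·cos(3·t) + 2 and substituting t = pi/3, we find x = -6.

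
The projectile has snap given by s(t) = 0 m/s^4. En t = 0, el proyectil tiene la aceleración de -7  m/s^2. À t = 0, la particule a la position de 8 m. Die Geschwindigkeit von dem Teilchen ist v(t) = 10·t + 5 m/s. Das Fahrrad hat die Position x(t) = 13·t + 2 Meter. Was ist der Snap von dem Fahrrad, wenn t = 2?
Um dies zu lösen, müssen wir 4 Ableitungen unserer Gleichung für die Position x(t) = 13·t + 2 nehmen. Durch Ableiten von der Position erhalten wir die Geschwindigkeit: v(t) = 13. Durch Ableiten von der Geschwindigkeit erhalten wir die Beschleunigung: a(t) = 0. Die Ableitung von der Beschleunigung ergibt den Ruck: j(t) = 0. Mit d/dt von j(t) finden wir s(t) = 0. Wir haben den Snap s(t) = 0. Durch Einsetzen von t = 2: s(2) = 0.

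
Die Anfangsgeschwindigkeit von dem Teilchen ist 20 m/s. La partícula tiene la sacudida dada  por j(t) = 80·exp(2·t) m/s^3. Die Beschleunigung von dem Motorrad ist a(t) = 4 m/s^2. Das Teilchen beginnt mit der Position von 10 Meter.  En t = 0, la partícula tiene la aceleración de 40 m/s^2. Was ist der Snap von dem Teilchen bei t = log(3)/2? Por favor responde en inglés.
We must differentiate our jerk equation j(t) = 80·exp(2·t) 1 time. Taking d/dt of j(t), we find s(t) = 160·exp(2·t). Using s(t) = 160·exp(2·t) and substituting t = log(3)/2, we find s = 480.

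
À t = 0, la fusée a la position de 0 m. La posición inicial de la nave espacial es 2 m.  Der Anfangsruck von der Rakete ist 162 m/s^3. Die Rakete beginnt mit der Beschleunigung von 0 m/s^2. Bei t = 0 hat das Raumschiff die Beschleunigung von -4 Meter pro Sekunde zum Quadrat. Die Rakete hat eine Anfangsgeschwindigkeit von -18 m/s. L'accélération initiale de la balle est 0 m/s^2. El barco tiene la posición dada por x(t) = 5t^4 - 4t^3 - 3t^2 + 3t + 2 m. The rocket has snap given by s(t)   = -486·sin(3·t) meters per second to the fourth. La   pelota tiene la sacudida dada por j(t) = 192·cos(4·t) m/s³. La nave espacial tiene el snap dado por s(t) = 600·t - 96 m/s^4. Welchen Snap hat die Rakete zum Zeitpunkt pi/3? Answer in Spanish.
Tenemos el snap s(t) = -486·sin(3·t). Sustituyendo t = pi/3: s(pi/3) = 0.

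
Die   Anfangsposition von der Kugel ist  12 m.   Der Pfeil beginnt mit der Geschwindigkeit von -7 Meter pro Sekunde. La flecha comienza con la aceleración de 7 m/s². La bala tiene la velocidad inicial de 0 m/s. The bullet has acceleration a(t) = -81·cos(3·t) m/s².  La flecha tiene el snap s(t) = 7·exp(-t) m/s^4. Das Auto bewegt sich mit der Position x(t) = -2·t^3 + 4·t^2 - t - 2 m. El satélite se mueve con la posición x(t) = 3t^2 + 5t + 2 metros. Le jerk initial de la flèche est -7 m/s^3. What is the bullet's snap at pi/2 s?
Starting from acceleration a(t) = -81·cos(3·t), we take 2 derivatives. The derivative of acceleration gives jerk: j(t) = 243·sin(3·t). Taking d/dt of j(t), we find s(t) = 729·cos(3·t). From the given snap equation s(t) = 729·cos(3·t), we substitute t = pi/2 to get s = 0.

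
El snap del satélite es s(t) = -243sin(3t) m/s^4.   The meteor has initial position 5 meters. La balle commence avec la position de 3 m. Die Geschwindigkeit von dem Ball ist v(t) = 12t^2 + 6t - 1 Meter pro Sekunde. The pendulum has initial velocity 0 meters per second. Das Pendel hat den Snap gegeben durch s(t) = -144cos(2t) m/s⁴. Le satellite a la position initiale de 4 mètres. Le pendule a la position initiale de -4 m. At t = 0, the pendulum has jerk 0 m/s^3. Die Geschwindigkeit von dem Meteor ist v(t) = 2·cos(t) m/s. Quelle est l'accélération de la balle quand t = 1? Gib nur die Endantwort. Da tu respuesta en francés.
a(1) = 30.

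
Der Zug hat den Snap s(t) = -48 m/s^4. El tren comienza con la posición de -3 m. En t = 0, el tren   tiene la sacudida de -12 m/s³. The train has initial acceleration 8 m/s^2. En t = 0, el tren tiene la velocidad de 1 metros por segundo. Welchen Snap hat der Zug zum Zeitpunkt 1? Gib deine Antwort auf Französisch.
Nous avons le snap s(t) = -48. En substituant t = 1: s(1) = -48.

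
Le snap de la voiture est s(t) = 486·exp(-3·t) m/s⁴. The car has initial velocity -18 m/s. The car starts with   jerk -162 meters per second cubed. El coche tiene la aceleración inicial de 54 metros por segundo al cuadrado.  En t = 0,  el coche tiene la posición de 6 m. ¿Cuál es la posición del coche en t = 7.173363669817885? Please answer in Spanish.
Para resolver esto, necesitamos tomar 4 integrales de nuestra ecuación del snap s(t) = 486·exp(-3·t). Tomando ∫s(t)dt y aplicando j(0) = -162, encontramos j(t) = -162·exp(-3·t). La antiderivada de la sacudida, con a(0) = 54, da la aceleración: a(t) = 54·exp(-3·t). La antiderivada de la aceleración es la velocidad. Usando v(0) = -18, obtenemos v(t) = -18·exp(-3·t). Tomando ∫v(t)dt y aplicando x(0) = 6, encontramos x(t) = 6·exp(-3·t). Usando x(t) = 6·exp(-3·t) y sustituyendo t = 7.173363669817885, encontramos x = 2.70454663785884E-9.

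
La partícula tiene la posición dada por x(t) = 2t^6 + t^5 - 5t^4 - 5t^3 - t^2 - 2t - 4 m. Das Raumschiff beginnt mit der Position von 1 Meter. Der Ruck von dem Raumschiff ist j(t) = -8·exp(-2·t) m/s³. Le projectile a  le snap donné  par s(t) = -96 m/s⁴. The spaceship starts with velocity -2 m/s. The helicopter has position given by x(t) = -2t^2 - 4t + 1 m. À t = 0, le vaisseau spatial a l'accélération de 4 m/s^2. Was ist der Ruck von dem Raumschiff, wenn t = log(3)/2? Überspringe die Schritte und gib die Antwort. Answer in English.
The answer is -8/3.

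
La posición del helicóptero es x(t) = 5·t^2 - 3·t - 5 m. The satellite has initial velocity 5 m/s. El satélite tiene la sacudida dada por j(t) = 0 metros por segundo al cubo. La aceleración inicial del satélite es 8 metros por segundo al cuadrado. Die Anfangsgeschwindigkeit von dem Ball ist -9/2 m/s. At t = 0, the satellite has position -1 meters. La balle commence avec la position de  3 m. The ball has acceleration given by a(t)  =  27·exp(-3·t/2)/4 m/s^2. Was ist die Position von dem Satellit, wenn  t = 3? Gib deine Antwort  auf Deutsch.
Um dies zu lösen, müssen wir 3 Stammfunktionen unserer Gleichung für den Ruck j(t) = 0 finden. Mit ∫j(t)dt und Anwendung von a(0) = 8, finden wir a(t) = 8. Die Stammfunktion von der Beschleunigung ist die Geschwindigkeit. Mit v(0) = 5 erhalten wir v(t) = 8·t + 5. Das Integral von der Geschwindigkeit ist die Position. Mit x(0) = -1 erhalten wir x(t) = 4·t^2 + 5·t - 1. Wir haben die Position x(t) = 4·t^2 + 5·t - 1. Durch Einsetzen von t = 3: x(3) = 50.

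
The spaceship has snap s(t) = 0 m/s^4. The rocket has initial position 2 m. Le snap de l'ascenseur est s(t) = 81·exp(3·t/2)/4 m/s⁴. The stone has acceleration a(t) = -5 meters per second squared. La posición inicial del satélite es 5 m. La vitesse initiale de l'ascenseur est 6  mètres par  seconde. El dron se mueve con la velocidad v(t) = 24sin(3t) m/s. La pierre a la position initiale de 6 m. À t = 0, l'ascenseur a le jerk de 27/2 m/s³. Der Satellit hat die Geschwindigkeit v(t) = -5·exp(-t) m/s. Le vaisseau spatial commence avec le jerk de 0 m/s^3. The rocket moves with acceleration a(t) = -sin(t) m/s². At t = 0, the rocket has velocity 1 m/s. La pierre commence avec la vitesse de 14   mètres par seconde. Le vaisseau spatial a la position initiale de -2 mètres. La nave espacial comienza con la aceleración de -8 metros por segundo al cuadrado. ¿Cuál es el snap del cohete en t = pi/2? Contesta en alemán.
Ausgehend von der Beschleunigung a(t) = -sin(t), nehmen wir 2 Ableitungen. Mit d/dt von a(t) finden wir j(t) = -cos(t). Mit d/dt von j(t) finden wir s(t) = sin(t). Wir haben den Snap s(t) = sin(t). Durch Einsetzen von t = pi/2: s(pi/2) = 1.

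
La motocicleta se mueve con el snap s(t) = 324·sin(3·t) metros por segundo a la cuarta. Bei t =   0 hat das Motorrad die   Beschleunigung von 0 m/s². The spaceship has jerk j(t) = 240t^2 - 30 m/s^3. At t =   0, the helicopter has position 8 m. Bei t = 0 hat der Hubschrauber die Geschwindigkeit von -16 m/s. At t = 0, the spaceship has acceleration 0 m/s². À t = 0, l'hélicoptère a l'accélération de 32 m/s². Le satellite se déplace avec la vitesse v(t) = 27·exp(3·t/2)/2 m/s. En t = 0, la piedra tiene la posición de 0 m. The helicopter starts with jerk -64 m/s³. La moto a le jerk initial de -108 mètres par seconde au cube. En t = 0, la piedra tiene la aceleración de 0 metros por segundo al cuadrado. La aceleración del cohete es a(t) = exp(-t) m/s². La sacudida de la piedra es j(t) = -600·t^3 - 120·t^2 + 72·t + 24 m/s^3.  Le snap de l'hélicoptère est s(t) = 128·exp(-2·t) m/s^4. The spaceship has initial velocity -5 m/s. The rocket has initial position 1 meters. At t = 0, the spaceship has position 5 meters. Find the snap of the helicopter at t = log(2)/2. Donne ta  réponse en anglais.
Using s(t) = 128·exp(-2·t) and substituting t = log(2)/2, we find s = 64.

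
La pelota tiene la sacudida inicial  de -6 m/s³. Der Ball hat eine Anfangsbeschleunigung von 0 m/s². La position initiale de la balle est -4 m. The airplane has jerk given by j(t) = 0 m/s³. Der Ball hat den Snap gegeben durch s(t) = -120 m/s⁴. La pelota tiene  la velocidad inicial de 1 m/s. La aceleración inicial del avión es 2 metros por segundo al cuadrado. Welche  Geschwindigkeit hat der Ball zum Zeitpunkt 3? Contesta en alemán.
Um dies zu lösen, müssen wir 3 Stammfunktionen unserer Gleichung für den Snap s(t) = -120 finden. Das Integral von dem Snap ist der Ruck. Mit j(0) = -6 erhalten wir j(t) = -120·t - 6. Die Stammfunktion von dem Ruck, mit a(0) = 0, ergibt die Beschleunigung: a(t) = 6·t·(-10·t - 1). Mit ∫a(t)dt und Anwendung von v(0) = 1, finden wir v(t) = -20·t^3 - 3·t^2 + 1. Aus der Gleichung für die Geschwindigkeit v(t) = -20·t^3 - 3·t^2 + 1, setzen wir t = 3 ein und erhalten v = -566.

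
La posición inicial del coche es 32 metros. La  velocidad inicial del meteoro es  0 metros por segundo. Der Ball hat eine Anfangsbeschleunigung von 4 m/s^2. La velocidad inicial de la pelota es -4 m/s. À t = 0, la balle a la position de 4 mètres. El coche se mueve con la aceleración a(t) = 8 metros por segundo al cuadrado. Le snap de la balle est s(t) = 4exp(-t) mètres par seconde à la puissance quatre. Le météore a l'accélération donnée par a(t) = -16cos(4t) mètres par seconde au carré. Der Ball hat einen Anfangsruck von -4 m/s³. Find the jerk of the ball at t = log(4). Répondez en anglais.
We must find the antiderivative of our snap equation s(t) = 4·exp(-t) 1 time. The antiderivative of snap, with j(0) = -4, gives jerk: j(t) = -4·exp(-t). From the given jerk equation j(t) = -4·exp(-t), we substitute t = log(4) to get j = -1.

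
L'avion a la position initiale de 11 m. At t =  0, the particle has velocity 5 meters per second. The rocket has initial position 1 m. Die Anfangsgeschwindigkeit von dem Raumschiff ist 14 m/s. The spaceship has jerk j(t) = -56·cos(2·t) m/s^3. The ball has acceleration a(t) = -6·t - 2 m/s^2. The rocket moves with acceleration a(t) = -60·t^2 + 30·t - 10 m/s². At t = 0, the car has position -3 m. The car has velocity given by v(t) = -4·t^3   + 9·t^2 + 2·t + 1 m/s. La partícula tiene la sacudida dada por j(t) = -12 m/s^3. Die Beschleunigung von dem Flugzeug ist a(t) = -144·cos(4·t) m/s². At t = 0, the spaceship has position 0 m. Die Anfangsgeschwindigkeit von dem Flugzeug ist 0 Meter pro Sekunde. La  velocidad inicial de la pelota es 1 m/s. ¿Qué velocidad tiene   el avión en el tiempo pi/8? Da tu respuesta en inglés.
We need to integrate our acceleration equation a(t) = -144·cos(4·t) 1 time. The integral of acceleration is velocity. Using v(0) = 0, we get v(t) = -36·sin(4·t). From the given velocity equation v(t) = -36·sin(4·t), we substitute t = pi/8 to get v = -36.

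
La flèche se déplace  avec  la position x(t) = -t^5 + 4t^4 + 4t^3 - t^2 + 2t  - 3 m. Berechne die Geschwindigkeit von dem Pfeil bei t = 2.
Wir müssen unsere Gleichung für die Position x(t) = -t^5 + 4·t^4 + 4·t^3 - t^2 + 2·t - 3 1-mal ableiten. Mit d/dt von x(t) finden wir v(t) = -5·t^4 + 16·t^3 + 12·t^2 - 2·t + 2. Aus der Gleichung für die Geschwindigkeit v(t) = -5·t^4 + 16·t^3 + 12·t^2 - 2·t + 2, setzen wir t = 2 ein und erhalten v = 94.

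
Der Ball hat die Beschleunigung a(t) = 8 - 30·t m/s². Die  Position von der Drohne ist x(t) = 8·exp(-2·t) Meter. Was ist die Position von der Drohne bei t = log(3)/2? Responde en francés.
De l'équation de la position x(t) = 8·exp(-2·t), nous substituons t = log(3)/2 pour obtenir x = 8/3.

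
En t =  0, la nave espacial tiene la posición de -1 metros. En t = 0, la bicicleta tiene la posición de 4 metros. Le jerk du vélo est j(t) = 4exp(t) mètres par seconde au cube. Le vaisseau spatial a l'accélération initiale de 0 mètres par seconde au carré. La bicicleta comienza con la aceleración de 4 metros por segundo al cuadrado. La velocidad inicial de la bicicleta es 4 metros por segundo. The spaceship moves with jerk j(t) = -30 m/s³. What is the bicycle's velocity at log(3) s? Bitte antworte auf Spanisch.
Debemos encontrar la antiderivada de nuestra ecuación de la sacudida j(t) = 4·exp(t) 2 veces. La antiderivada de la sacudida, con a(0) = 4, da la aceleración: a(t) = 4·exp(t). La integral de la aceleración es la velocidad. Usando v(0) = 4, obtenemos v(t) = 4·exp(t). De la ecuación de la velocidad v(t) = 4·exp(t), sustituimos t = log(3) para obtener v = 12.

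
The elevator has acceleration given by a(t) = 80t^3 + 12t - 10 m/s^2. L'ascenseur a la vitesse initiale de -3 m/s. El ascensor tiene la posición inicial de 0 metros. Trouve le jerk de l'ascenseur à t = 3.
Pour résoudre ceci, nous devons prendre 1 dérivée de notre équation de l'accélération a(t) = 80·t^3 + 12·t - 10. La dérivée de l'accélération donne le jerk: j(t) = 240·t^2 + 12. Nous avons le jerk j(t) = 240·t^2 + 12. En substituant t = 3: j(3) = 2172.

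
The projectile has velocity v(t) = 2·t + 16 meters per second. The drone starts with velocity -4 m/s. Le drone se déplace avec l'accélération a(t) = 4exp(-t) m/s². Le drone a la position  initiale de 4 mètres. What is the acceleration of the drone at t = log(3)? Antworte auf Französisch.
Nous avons l'accélération a(t) = 4·exp(-t). En substituant t = log(3): a(log(3)) = 4/3.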